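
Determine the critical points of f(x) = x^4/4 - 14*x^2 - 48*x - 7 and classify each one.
f'(x) = x^3 - 28*x - 48

Solve f'(x) = 0:
  Factor: x^3 - 28*x - 48 = (x - 6)*(x + 2)*(x + 4) = 0.
  ⇒ x = -4, -2, 6

f''(x) = 3*x^2 - 28
Second-derivative test at each critical point:
  f''(-4) = 20 > 0 → local minimum
  f''(-2) = -16 < 0 → local maximum
  f''(6) = 80 > 0 → local minimum

Critical points: x = -4 (local minimum); x = -2 (local maximum); x = 6 (local minimum)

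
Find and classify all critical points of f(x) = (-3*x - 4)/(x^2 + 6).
f'(x) = (3*x^2 + 8*x - 18)/(x^4 + 12*x^2 + 36)

Solve f'(x) = 0:
  f'(x) = (3*x^2 + 8*x - 18)/(x^2 + 6)^2; the denominator is positive wherever f is defined, so f'(x) = 0 ⇔ 3*x^2 + 8*x - 18 = 0.
  3*x^2 + 8*x - 18 = 0 has no rational roots; quadratic formula: x = (-8 ± √280)/6.
  ⇒ x = -sqrt(70)/3 - 4/3 ≈ -4.1222, -4/3 + sqrt(70)/3 ≈ 1.4555

f''(x) = 2*(-4*x^2*(3*x + 4) + (9*x + 4)*(x^2 + 6))/(x^2 + 6)^3
Second-derivative test at each critical point:
  f''(-4.1222) = -0.0317 < 0 → local maximum
  f''(1.4555) = 0.2539 > 0 → local minimum

Critical points: x = -sqrt(70)/3 - 4/3 ≈ -4.1222 (local maximum); x = -4/3 + sqrt(70)/3 ≈ 1.4555 (local minimum)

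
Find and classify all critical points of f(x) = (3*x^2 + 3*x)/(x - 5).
f'(x) = 3*(x^2 - 10*x - 5)/(x^2 - 10*x + 25)

Solve f'(x) = 0:
  f'(x) = 3*(x^2 - 10*x - 5)/(x - 5)^2; the denominator is positive wherever f is defined, so f'(x) = 0 ⇔ 3*x^2 - 30*x - 15 = 0.
  Factor: 3*x^2 - 30*x - 15 = 3*(x^2 - 10*x - 5); x^2 - 10*x - 5 = 0 has no rational roots; quadratic formula: x = (10 ± √120)/2.
  ⇒ x = 5 - sqrt(30) ≈ -0.4772, 5 + sqrt(30) ≈ 10.4772

f''(x) = 180/(x^3 - 15*x^2 + 75*x - 125)
Second-derivative test at each critical point:
  f''(-0.4772) = -1.0954 < 0 → local maximum
  f''(10.4772) = 1.0954 > 0 → local minimum

Critical points: x = 5 - sqrt(30) ≈ -0.4772 (local maximum); x = 5 + sqrt(30) ≈ 10.4772 (local minimum)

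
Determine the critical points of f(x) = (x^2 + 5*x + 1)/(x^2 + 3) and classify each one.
f'(x) = (-5*x^2 + 4*x + 15)/(x^4 + 6*x^2 + 9)

Solve f'(x) = 0:
  f'(x) = -(5*x^2 - 4*x - 15)/(x^2 + 3)^2; the denominator is positive wherever f is defined, so f'(x) = 0 ⇔ -5*x^2 + 4*x + 15 = 0.
  5*x^2 - 4*x - 15 = 0 has no rational roots; quadratic formula: x = (4 ± √316)/10.
  ⇒ x = 2/5 - sqrt(79)/5 ≈ -1.3776, 2/5 + sqrt(79)/5 ≈ 2.1776

f''(x) = 2*(5*x^3 - 6*x^2 - 45*x + 6)/(x^6 + 9*x^4 + 27*x^2 + 27)
Second-derivative test at each critical point:
  f''(-1.3776) = 0.7410 > 0 → local minimum
  f''(2.1776) = -0.2966 < 0 → local maximum

Critical points: x = 2/5 - sqrt(79)/5 ≈ -1.3776 (local minimum); x = 2/5 + sqrt(79)/5 ≈ 2.1776 (local maximum)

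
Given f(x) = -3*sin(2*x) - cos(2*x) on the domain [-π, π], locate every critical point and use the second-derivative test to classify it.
f'(x) = 2*sin(2*x) - 6*cos(2*x)

Solve f'(x) = 0 on [-π, π]:
  f'(x) = 0 ⇔ -3*cos(2*x) = -sin(2*x) ⇔ tan(2*x) = 3, i.e. 2*x = arctan(3) + nπ; keep the solutions lying in [-π, π].
  ⇒ x = -pi + atan(3)/2 ≈ -2.5171, -pi/2 + atan(3)/2 ≈ -0.9463, atan(3)/2 ≈ 0.6245, atan(3)/2 + pi/2 ≈ 2.1953

f''(x) = 12*sin(2*x) + 4*cos(2*x)
Second-derivative test at each critical point:
  f''(-2.5171) = 12.6491 > 0 → local minimum
  f''(-0.9463) = -12.6491 < 0 → local maximum
  f''(0.6245) = 12.6491 > 0 → local minimum
  f''(2.1953) = -12.6491 < 0 → local maximum

Critical points: x = -pi + atan(3)/2 ≈ -2.5171 (local minimum); x = -pi/2 + atan(3)/2 ≈ -0.9463 (local maximum); x = atan(3)/2 ≈ 0.6245 (local minimum); x = atan(3)/2 + pi/2 ≈ 2.1953 (local maximum)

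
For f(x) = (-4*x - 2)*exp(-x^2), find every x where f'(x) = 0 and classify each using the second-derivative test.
f'(x) = 4*(x*(2*x + 1) - 1)*exp(-x^2)

Solve f'(x) = 0:
  f'(x) = (8*x^2 + 4*x - 4)·exp(-x^2) and exp(-x^2) > 0 for every x, so f'(x) = 0 ⇔ 8*x^2 + 4*x - 4 = 0.
  Factor: 8*x^2 + 4*x - 4 = 4*(x + 1)*(2*x - 1) = 0.
  ⇒ x = -1, 1/2

f''(x) = 4*(-4*x^3 - 2*x^2 + 6*x + 1)*exp(-x^2)
Second-derivative test at each critical point:
  f''(-1) = -4.4146 < 0 → local maximum
  f''(1/2) = 9.3456 > 0 → local minimum

Critical points: x = -1 (local maximum); x = 1/2 (local minimum)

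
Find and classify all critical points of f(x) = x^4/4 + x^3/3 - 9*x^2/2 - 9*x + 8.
f'(x) = x^3 + x^2 - 9*x - 9

Solve f'(x) = 0:
  Factor: x^3 + x^2 - 9*x - 9 = (x - 3)*(x + 1)*(x + 3) = 0.
  ⇒ x = -3, -1, 3

f''(x) = 3*x^2 + 2*x - 9
Second-derivative test at each critical point:
  f''(-3) = 12 > 0 → local minimum
  f''(-1) = -8 < 0 → local maximum
  f''(3) = 24 > 0 → local minimum

Critical points: x = -3 (local minimum); x = -1 (local maximum); x = 3 (local minimum)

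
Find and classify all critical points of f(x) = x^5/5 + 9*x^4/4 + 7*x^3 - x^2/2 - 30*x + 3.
f'(x) = x^4 + 9*x^3 + 21*x^2 - x - 30

Solve f'(x) = 0:
  Factor: x^4 + 9*x^3 + 21*x^2 - x - 30 = (x - 1)*(x + 2)*(x + 3)*(x + 5) = 0.
  ⇒ x = -5, -3, -2, 1

f''(x) = 4*x^3 + 27*x^2 + 42*x - 1
Second-derivative test at each critical point:
  f''(-5) = -36 < 0 → local maximum
  f''(-3) = 8 > 0 → local minimum
  f''(-2) = -9 < 0 → local maximum
  f''(1) = 72 > 0 → local minimum

Critical points: x = -5 (local maximum); x = -3 (local minimum); x = -2 (local maximum); x = 1 (local minimum)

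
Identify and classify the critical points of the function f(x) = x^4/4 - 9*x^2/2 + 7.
f'(x) = x*(x^2 - 9)

Solve f'(x) = 0:
  Factor: x^3 - 9*x = x*(x - 3)*(x + 3) = 0.
  ⇒ x = -3, 0, 3

f''(x) = 3*x^2 - 9
Second-derivative test at each critical point:
  f''(-3) = 18 > 0 → local minimum
  f''(0) = -9 < 0 → local maximum
  f''(3) = 18 > 0 → local minimum

Critical points: x = -3 (local minimum); x = 0 (local maximum); x = 3 (local minimum)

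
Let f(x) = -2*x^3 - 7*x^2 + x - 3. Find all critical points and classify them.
f'(x) = -6*x^2 - 14*x + 1

Solve f'(x) = 0:
  6*x^2 + 14*x - 1 = 0 has no rational roots; quadratic formula: x = (-14 ± √220)/12.
  ⇒ x = -sqrt(55)/6 - 7/6 ≈ -2.4027, -7/6 + sqrt(55)/6 ≈ 0.0694

f''(x) = -12*x - 14
Second-derivative test at each critical point:
  f''(-2.4027) = 14.8324 > 0 → local minimum
  f''(0.0694) = -14.8324 < 0 → local maximum

Critical points: x = -sqrt(55)/6 - 7/6 ≈ -2.4027 (local minimum); x = -7/6 + sqrt(55)/6 ≈ 0.0694 (local maximum)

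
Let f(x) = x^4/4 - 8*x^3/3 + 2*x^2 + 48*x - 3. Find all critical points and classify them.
f'(x) = x^3 - 8*x^2 + 4*x + 48

Solve f'(x) = 0:
  Factor: x^3 - 8*x^2 + 4*x + 48 = (x - 6)*(x - 4)*(x + 2) = 0.
  ⇒ x = -2, 4, 6

f''(x) = 3*x^2 - 16*x + 4
Second-derivative test at each critical point:
  f''(-2) = 48 > 0 → local minimum
  f''(4) = -12 < 0 → local maximum
  f''(6) = 16 > 0 → local minimum

Critical points: x = -2 (local minimum); x = 4 (local maximum); x = 6 (local minimum)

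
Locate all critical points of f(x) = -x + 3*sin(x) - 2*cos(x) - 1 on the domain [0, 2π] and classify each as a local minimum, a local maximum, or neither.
f'(x) = 2*sin(x) + 3*cos(x) - 1

Solve f'(x) = 0 on [0, 2π]:
  f'(x) = 0 ⇔ 2*sin(x) + 3*cos(x) = 1. Write the left side as R·cos(x + φ) with R = √(3² + (-2)²) = sqrt(13), cos φ = 3*sqrt(13)/13, sin φ = -2*sqrt(13)/13; then cos(x + φ) = sqrt(13)/13. Solve for x and keep the solutions lying in [0, 2π].
  ⇒ x = atan((2 + 6*sqrt(3))/(3 - 4*sqrt(3))) + pi ≈ 1.8778, atan((2 - 6*sqrt(3))/(3 + 4*sqrt(3))) + 2*pi ≈ 5.5814

f''(x) = -3*sin(x) + 2*cos(x)
Second-derivative test at each critical point:
  f''(1.8778) = -3.4641 < 0 → local maximum
  f''(5.5814) = 3.4641 > 0 → local minimum

Critical points: x = atan((2 + 6*sqrt(3))/(3 - 4*sqrt(3))) + pi ≈ 1.8778 (local maximum); x = atan((2 - 6*sqrt(3))/(3 + 4*sqrt(3))) + 2*pi ≈ 5.5814 (local minimum)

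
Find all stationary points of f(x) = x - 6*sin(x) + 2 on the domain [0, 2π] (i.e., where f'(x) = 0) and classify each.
f'(x) = 1 - 6*cos(x)

Solve f'(x) = 0 on [0, 2π]:
  f'(x) = 0 ⇔ cos(x) = 1/6, i.e. x = ±arccos(1/6) + 2nπ; keep the solutions lying in [0, 2π].
  ⇒ x = acos(1/6) ≈ 1.4033, -acos(1/6) + 2*pi ≈ 4.8798

f''(x) = 6*sin(x)
Second-derivative test at each critical point:
  f''(1.4033) = 5.9161 > 0 → local minimum
  f''(4.8798) = -5.9161 < 0 → local maximum

Critical points: x = acos(1/6) ≈ 1.4033 (local minimum); x = -acos(1/6) + 2*pi ≈ 4.8798 (local maximum)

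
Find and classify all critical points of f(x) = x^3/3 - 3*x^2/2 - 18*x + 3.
f'(x) = x^2 - 3*x - 18

Solve f'(x) = 0:
  Factor: x^2 - 3*x - 18 = (x - 6)*(x + 3) = 0.
  ⇒ x = -3, 6

f''(x) = 2*x - 3
Second-derivative test at each critical point:
  f''(-3) = -9 < 0 → local maximum
  f''(6) = 9 > 0 → local minimum

Critical points: x = -3 (local maximum); x = 6 (local minimum)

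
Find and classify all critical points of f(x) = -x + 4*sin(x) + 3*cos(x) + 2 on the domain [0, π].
f'(x) = -3*sin(x) + 4*cos(x) - 1

Solve f'(x) = 0 on [0, π]:
  f'(x) = 0 ⇔ -3*sin(x) + 4*cos(x) = 1. Write the left side as R·cos(x + φ) with R = √(4² + 3²) = 5, cos φ = 4/5, sin φ = 3/5; then cos(x + φ) = 1/5. Solve for x and keep the solutions lying in [0, π].
  ⇒ x = atan((-3 + 8*sqrt(6))/(4 + 6*sqrt(6))) ≈ 0.7259

f''(x) = -4*sin(x) - 3*cos(x)
Second-derivative test at each critical point:
  f''(0.7259) = -4.8990 < 0 → local maximum

Critical points: x = atan((-3 + 8*sqrt(6))/(4 + 6*sqrt(6))) ≈ 0.7259 (local maximum)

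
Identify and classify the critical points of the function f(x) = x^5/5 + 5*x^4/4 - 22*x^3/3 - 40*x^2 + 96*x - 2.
f'(x) = x^4 + 5*x^3 - 22*x^2 - 80*x + 96

Solve f'(x) = 0:
  Factor: x^4 + 5*x^3 - 22*x^2 - 80*x + 96 = (x - 4)*(x - 1)*(x + 4)*(x + 6) = 0.
  ⇒ x = -6, -4, 1, 4

f''(x) = 4*x^3 + 15*x^2 - 44*x - 80
Second-derivative test at each critical point:
  f''(-6) = -140 < 0 → local maximum
  f''(-4) = 80 > 0 → local minimum
  f''(1) = -105 < 0 → local maximum
  f''(4) = 240 > 0 → local minimum

Critical points: x = -6 (local maximum); x = -4 (local minimum); x = 1 (local maximum); x = 4 (local minimum)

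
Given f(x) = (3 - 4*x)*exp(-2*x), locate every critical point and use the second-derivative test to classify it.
f'(x) = 2*(4*x - 5)*exp(-2*x)

Solve f'(x) = 0:
  f'(x) = (8*x - 10)·exp(-2*x) and exp(-2*x) > 0 for every x, so f'(x) = 0 ⇔ 8*x - 10 = 0.
  Factor: 8*x - 10 = 2*(4*x - 5) = 0.
  ⇒ x = 5/4

f''(x) = 4*(7 - 4*x)*exp(-2*x)
Second-derivative test at each critical point:
  f''(5/4) = 0.6567 > 0 → local minimum

Critical points: x = 5/4 (local minimum)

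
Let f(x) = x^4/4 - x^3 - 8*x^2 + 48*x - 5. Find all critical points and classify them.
f'(x) = x^3 - 3*x^2 - 16*x + 48

Solve f'(x) = 0:
  Factor: x^3 - 3*x^2 - 16*x + 48 = (x - 4)*(x - 3)*(x + 4) = 0.
  ⇒ x = -4, 3, 4

f''(x) = 3*x^2 - 6*x - 16
Second-derivative test at each critical point:
  f''(-4) = 56 > 0 → local minimum
  f''(3) = -7 < 0 → local maximum
  f''(4) = 8 > 0 → local minimum

Critical points: x = -4 (local minimum); x = 3 (local maximum); x = 4 (local minimum)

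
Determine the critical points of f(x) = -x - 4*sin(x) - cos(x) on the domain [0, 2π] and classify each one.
f'(x) = sin(x) - 4*cos(x) - 1

Solve f'(x) = 0 on [0, 2π]:
  f'(x) = 0 ⇔ sin(x) - 4*cos(x) = 1. Write the left side as R·cos(x + φ) with R = √((-4)² + (-1)²) = sqrt(17), cos φ = -4*sqrt(17)/17, sin φ = -sqrt(17)/17; then cos(x + φ) = sqrt(17)/17. Solve for x and keep the solutions lying in [0, 2π].
  ⇒ x = pi/2 ≈ 1.5708, atan(15/8) + pi ≈ 4.2224

f''(x) = 4*sin(x) + cos(x)
Second-derivative test at each critical point:
  f''(1.5708) = 4 > 0 → local minimum
  f''(4.2224) = -4 < 0 → local maximum

Critical points: x = pi/2 ≈ 1.5708 (local minimum); x = atan(15/8) + pi ≈ 4.2224 (local maximum)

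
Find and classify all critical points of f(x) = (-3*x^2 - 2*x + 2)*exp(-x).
f'(x) = (3*x^2 - 4*x - 4)*exp(-x)

Solve f'(x) = 0:
  f'(x) = (3*x^2 - 4*x - 4)·exp(-x) and exp(-x) > 0 for every x, so f'(x) = 0 ⇔ 3*x^2 - 4*x - 4 = 0.
  Factor: 3*x^2 - 4*x - 4 = (x - 2)*(3*x + 2) = 0.
  ⇒ x = -2/3, 2

f''(x) = x*(10 - 3*x)*exp(-x)
Second-derivative test at each critical point:
  f''(-2/3) = -15.5819 < 0 → local maximum
  f''(2) = 1.0827 > 0 → local minimum

Critical points: x = -2/3 (local maximum); x = 2 (local minimum)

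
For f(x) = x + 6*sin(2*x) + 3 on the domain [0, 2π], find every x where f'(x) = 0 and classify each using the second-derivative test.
f'(x) = 12*cos(2*x) + 1

Solve f'(x) = 0 on [0, 2π]:
  f'(x) = 0 ⇔ cos(2*x) = -1/12, i.e. 2*x = ±arccos(-1/12) + 2nπ; keep the solutions lying in [0, 2π].
  ⇒ x = acos(-1/12)/2 ≈ 0.8271, pi - acos(-1/12)/2 ≈ 2.3145, acos(-1/12)/2 + pi ≈ 3.9687, -acos(-1/12)/2 + 2*pi ≈ 5.4561

f''(x) = -24*sin(2*x)
Second-derivative test at each critical point:
  f''(0.8271) = -23.9165 < 0 → local maximum
  f''(2.3145) = 23.9165 > 0 → local minimum
  f''(3.9687) = -23.9165 < 0 → local maximum
  f''(5.4561) = 23.9165 > 0 → local minimum

Critical points: x = acos(-1/12)/2 ≈ 0.8271 (local maximum); x = pi - acos(-1/12)/2 ≈ 2.3145 (local minimum); x = acos(-1/12)/2 + pi ≈ 3.9687 (local maximum); x = -acos(-1/12)/2 + 2*pi ≈ 5.4561 (local minimum)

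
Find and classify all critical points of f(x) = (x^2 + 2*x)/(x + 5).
f'(x) = (x^2 + 10*x + 10)/(x^2 + 10*x + 25)

Solve f'(x) = 0:
  f'(x) = (x^2 + 10*x + 10)/(x + 5)^2; the denominator is positive wherever f is defined, so f'(x) = 0 ⇔ x^2 + 10*x + 10 = 0.
  x^2 + 10*x + 10 = 0 has no rational roots; quadratic formula: x = (-10 ± √60)/2.
  ⇒ x = -5 - sqrt(15) ≈ -8.8730, -5 + sqrt(15) ≈ -1.1270

f''(x) = 30/(x^3 + 15*x^2 + 75*x + 125)
Second-derivative test at each critical point:
  f''(-8.8730) = -0.5164 < 0 → local maximum
  f''(-1.1270) = 0.5164 > 0 → local minimum

Critical points: x = -5 - sqrt(15) ≈ -8.8730 (local maximum); x = -5 + sqrt(15) ≈ -1.1270 (local minimum)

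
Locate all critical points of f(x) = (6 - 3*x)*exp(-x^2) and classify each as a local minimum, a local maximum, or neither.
f'(x) = 3*(2*x*(x - 2) - 1)*exp(-x^2)

Solve f'(x) = 0:
  f'(x) = (6*x^2 - 12*x - 3)·exp(-x^2) and exp(-x^2) > 0 for every x, so f'(x) = 0 ⇔ 6*x^2 - 12*x - 3 = 0.
  Factor: 6*x^2 - 12*x - 3 = 3*(2*x^2 - 4*x - 1); 2*x^2 - 4*x - 1 = 0 has no rational roots; quadratic formula: x = (4 ± √24)/4.
  ⇒ x = 1 - sqrt(6)/2 ≈ -0.2247, 1 + sqrt(6)/2 ≈ 2.2247

f''(x) = 6*(2*x^2*(2 - x) + 3*x - 2)*exp(-x^2)
Second-derivative test at each critical point:
  f''(-0.2247) = -13.9730 < 0 → local maximum
  f''(2.2247) = 0.1042 > 0 → local minimum

Critical points: x = 1 - sqrt(6)/2 ≈ -0.2247 (local maximum); x = 1 + sqrt(6)/2 ≈ 2.2247 (local minimum)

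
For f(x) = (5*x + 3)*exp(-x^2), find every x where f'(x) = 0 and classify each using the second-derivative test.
f'(x) = (-2*x*(5*x + 3) + 5)*exp(-x^2)

Solve f'(x) = 0:
  f'(x) = (-10*x^2 - 6*x + 5)·exp(-x^2) and exp(-x^2) > 0 for every x, so f'(x) = 0 ⇔ -10*x^2 - 6*x + 5 = 0.
  10*x^2 + 6*x - 5 = 0 has no rational roots; quadratic formula: x = (-6 ± √236)/20.
  ⇒ x = -sqrt(59)/10 - 3/10 ≈ -1.0681, -3/10 + sqrt(59)/10 ≈ 0.4681

f''(x) = 2*(2*x^2*(5*x + 3) - 15*x - 3)*exp(-x^2)
Second-derivative test at each critical point:
  f''(-1.0681) = 4.9089 > 0 → local minimum
  f''(0.4681) = -12.3392 < 0 → local maximum

Critical points: x = -sqrt(59)/10 - 3/10 ≈ -1.0681 (local minimum); x = -3/10 + sqrt(59)/10 ≈ 0.4681 (local maximum)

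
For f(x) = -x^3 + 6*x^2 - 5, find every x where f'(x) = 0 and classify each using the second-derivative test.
f'(x) = 3*x*(4 - x)

Solve f'(x) = 0:
  Factor: -3*x^2 + 12*x = -3*x*(x - 4) = 0.
  ⇒ x = 0, 4

f''(x) = 12 - 6*x
Second-derivative test at each critical point:
  f''(0) = 12 > 0 → local minimum
  f''(4) = -12 < 0 → local maximum

Critical points: x = 0 (local minimum); x = 4 (local maximum)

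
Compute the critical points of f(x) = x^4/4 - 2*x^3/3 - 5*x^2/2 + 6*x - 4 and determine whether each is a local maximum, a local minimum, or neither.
f'(x) = x^3 - 2*x^2 - 5*x + 6

Solve f'(x) = 0:
  Factor: x^3 - 2*x^2 - 5*x + 6 = (x - 3)*(x - 1)*(x + 2) = 0.
  ⇒ x = -2, 1, 3

f''(x) = 3*x^2 - 4*x - 5
Second-derivative test at each critical point:
  f''(-2) = 15 > 0 → local minimum
  f''(1) = -6 < 0 → local maximum
  f''(3) = 10 > 0 → local minimum

Critical points: x = -2 (local minimum); x = 1 (local maximum); x = 3 (local minimum)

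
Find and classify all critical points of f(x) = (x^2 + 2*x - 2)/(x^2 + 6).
f'(x) = 2*(-x^2 + 8*x + 6)/(x^4 + 12*x^2 + 36)

Solve f'(x) = 0:
  f'(x) = -2*(x^2 - 8*x - 6)/(x^2 + 6)^2; the denominator is positive wherever f is defined, so f'(x) = 0 ⇔ -2*x^2 + 16*x + 12 = 0.
  Factor: -2*x^2 + 16*x + 12 = -2*(x^2 - 8*x - 6); x^2 - 8*x - 6 = 0 has no rational roots; quadratic formula: x = (8 ± √88)/2.
  ⇒ x = 4 - sqrt(22) ≈ -0.6904, 4 + sqrt(22) ≈ 8.6904

f''(x) = 4*(x^3 - 12*x^2 - 18*x + 24)/(x^6 + 18*x^4 + 108*x^2 + 216)
Second-derivative test at each critical point:
  f''(-0.6904) = 0.4473 > 0 → local minimum
  f''(8.6904) = -0.0028 < 0 → local maximum

Critical points: x = 4 - sqrt(22) ≈ -0.6904 (local minimum); x = 4 + sqrt(22) ≈ 8.6904 (local maximum)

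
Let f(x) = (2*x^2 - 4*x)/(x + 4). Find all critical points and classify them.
f'(x) = 2*(x^2 + 8*x - 8)/(x^2 + 8*x + 16)

Solve f'(x) = 0:
  f'(x) = 2*(x^2 + 8*x - 8)/(x + 4)^2; the denominator is positive wherever f is defined, so f'(x) = 0 ⇔ 2*x^2 + 16*x - 16 = 0.
  Factor: 2*x^2 + 16*x - 16 = 2*(x^2 + 8*x - 8); x^2 + 8*x - 8 = 0 has no rational roots; quadratic formula: x = (-8 ± √96)/2.
  ⇒ x = -2*sqrt(6) - 4 ≈ -8.8990, -4 + 2*sqrt(6) ≈ 0.8990

f''(x) = 96/(x^3 + 12*x^2 + 48*x + 64)
Second-derivative test at each critical point:
  f''(-8.8990) = -0.8165 < 0 → local maximum
  f''(0.8990) = 0.8165 > 0 → local minimum

Critical points: x = -2*sqrt(6) - 4 ≈ -8.8990 (local maximum); x = -4 + 2*sqrt(6) ≈ 0.8990 (local minimum)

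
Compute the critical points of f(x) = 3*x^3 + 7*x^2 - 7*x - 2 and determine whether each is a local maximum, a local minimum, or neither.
f'(x) = 9*x^2 + 14*x - 7

Solve f'(x) = 0:
  9*x^2 + 14*x - 7 = 0 has no rational roots; quadratic formula: x = (-14 ± √448)/18.
  ⇒ x = -4*sqrt(7)/9 - 7/9 ≈ -1.9537, -7/9 + 4*sqrt(7)/9 ≈ 0.3981

f''(x) = 18*x + 14
Second-derivative test at each critical point:
  f''(-1.9537) = -21.1660 < 0 → local maximum
  f''(0.3981) = 21.1660 > 0 → local minimum

Critical points: x = -4*sqrt(7)/9 - 7/9 ≈ -1.9537 (local maximum); x = -7/9 + 4*sqrt(7)/9 ≈ 0.3981 (local minimum)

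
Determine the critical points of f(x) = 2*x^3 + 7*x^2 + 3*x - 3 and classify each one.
f'(x) = 6*x^2 + 14*x + 3

Solve f'(x) = 0:
  6*x^2 + 14*x + 3 = 0 has no rational roots; quadratic formula: x = (-14 ± √124)/12.
  ⇒ x = -7/6 - sqrt(31)/6 ≈ -2.0946, -7/6 + sqrt(31)/6 ≈ -0.2387

f''(x) = 12*x + 14
Second-derivative test at each critical point:
  f''(-2.0946) = -11.1355 < 0 → local maximum
  f''(-0.2387) = 11.1355 > 0 → local minimum

Critical points: x = -7/6 - sqrt(31)/6 ≈ -2.0946 (local maximum); x = -7/6 + sqrt(31)/6 ≈ -0.2387 (local minimum)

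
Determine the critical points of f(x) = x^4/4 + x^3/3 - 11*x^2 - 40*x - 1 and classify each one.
f'(x) = x^3 + x^2 - 22*x - 40

Solve f'(x) = 0:
  Factor: x^3 + x^2 - 22*x - 40 = (x - 5)*(x + 2)*(x + 4) = 0.
  ⇒ x = -4, -2, 5

f''(x) = 3*x^2 + 2*x - 22
Second-derivative test at each critical point:
  f''(-4) = 18 > 0 → local minimum
  f''(-2) = -14 < 0 → local maximum
  f''(5) = 63 > 0 → local minimum

Critical points: x = -4 (local minimum); x = -2 (local maximum); x = 5 (local minimum)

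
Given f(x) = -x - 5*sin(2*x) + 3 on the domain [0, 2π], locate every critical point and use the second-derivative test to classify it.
f'(x) = 20*sin(x)^2 - 11

Solve f'(x) = 0 on [0, 2π]:
  f'(x) = 0 ⇔ cos(2*x) = -1/10, i.e. 2*x = ±arccos(-1/10) + 2nπ; keep the solutions lying in [0, 2π].
  ⇒ x = acos(-1/10)/2 ≈ 0.8355, pi - acos(-1/10)/2 ≈ 2.3061, acos(-1/10)/2 + pi ≈ 3.9771, -acos(-1/10)/2 + 2*pi ≈ 5.4477

f''(x) = 20*sin(2*x)
Second-derivative test at each critical point:
  f''(0.8355) = 19.8997 > 0 → local minimum
  f''(2.3061) = -19.8997 < 0 → local maximum
  f''(3.9771) = 19.8997 > 0 → local minimum
  f''(5.4477) = -19.8997 < 0 → local maximum

Critical points: x = acos(-1/10)/2 ≈ 0.8355 (local minimum); x = pi - acos(-1/10)/2 ≈ 2.3061 (local maximum); x = acos(-1/10)/2 + pi ≈ 3.9771 (local minimum); x = -acos(-1/10)/2 + 2*pi ≈ 5.4477 (local maximum)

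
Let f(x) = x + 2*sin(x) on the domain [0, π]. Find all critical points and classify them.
f'(x) = 2*cos(x) + 1

Solve f'(x) = 0 on [0, π]:
  f'(x) = 0 ⇔ cos(x) = -1/2, i.e. x = ±arccos(-1/2) + 2nπ; keep the solutions lying in [0, π].
  ⇒ x = 2*pi/3 ≈ 2.0944

f''(x) = -2*sin(x)
Second-derivative test at each critical point:
  f''(2.0944) = -1.7321 < 0 → local maximum

Critical points: x = 2*pi/3 ≈ 2.0944 (local maximum)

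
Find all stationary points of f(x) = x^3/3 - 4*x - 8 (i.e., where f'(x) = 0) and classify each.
f'(x) = x^2 - 4

Solve f'(x) = 0:
  Factor: x^2 - 4 = (x - 2)*(x + 2) = 0.
  ⇒ x = -2, 2

f''(x) = 2*x
Second-derivative test at each critical point:
  f''(-2) = -4 < 0 → local maximum
  f''(2) = 4 > 0 → local minimum

Critical points: x = -2 (local maximum); x = 2 (local minimum)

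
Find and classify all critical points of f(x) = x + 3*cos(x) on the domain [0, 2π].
f'(x) = 1 - 3*sin(x)

Solve f'(x) = 0 on [0, 2π]:
  f'(x) = 0 ⇔ sin(x) = 1/3, i.e. x = arcsin(1/3) + 2nπ or x = π − arcsin(1/3) + 2nπ; keep the solutions lying in [0, 2π].
  ⇒ x = asin(1/3) ≈ 0.3398, pi - asin(1/3) ≈ 2.8018

f''(x) = -3*cos(x)
Second-derivative test at each critical point:
  f''(0.3398) = -2.8284 < 0 → local maximum
  f''(2.8018) = 2.8284 > 0 → local minimum

Critical points: x = asin(1/3) ≈ 0.3398 (local maximum); x = pi - asin(1/3) ≈ 2.8018 (local minimum)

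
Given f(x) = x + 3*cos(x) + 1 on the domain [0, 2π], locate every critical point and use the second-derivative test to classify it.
f'(x) = 1 - 3*sin(x)

Solve f'(x) = 0 on [0, 2π]:
  f'(x) = 0 ⇔ sin(x) = 1/3, i.e. x = arcsin(1/3) + 2nπ or x = π − arcsin(1/3) + 2nπ; keep the solutions lying in [0, 2π].
  ⇒ x = asin(1/3) ≈ 0.3398, pi - asin(1/3) ≈ 2.8018

f''(x) = -3*cos(x)
Second-derivative test at each critical point:
  f''(0.3398) = -2.8284 < 0 → local maximum
  f''(2.8018) = 2.8284 > 0 → local minimum

Critical points: x = asin(1/3) ≈ 0.3398 (local maximum); x = pi - asin(1/3) ≈ 2.8018 (local minimum)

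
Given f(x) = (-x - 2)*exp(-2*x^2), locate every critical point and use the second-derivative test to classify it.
f'(x) = (4*x*(x + 2) - 1)*exp(-2*x^2)

Solve f'(x) = 0:
  f'(x) = (4*x^2 + 8*x - 1)·exp(-2*x^2) and exp(-2*x^2) > 0 for every x, so f'(x) = 0 ⇔ 4*x^2 + 8*x - 1 = 0.
  4*x^2 + 8*x - 1 = 0 has no rational roots; quadratic formula: x = (-8 ± √80)/8.
  ⇒ x = -sqrt(5)/2 - 1 ≈ -2.1180, -1 + sqrt(5)/2 ≈ 0.1180

f''(x) = 4*(-4*x^2*(x + 2) + 3*x + 2)*exp(-2*x^2)
Second-derivative test at each critical point:
  f''(-2.1180) = -0.0011 < 0 → local maximum
  f''(0.1180) = 8.6985 > 0 → local minimum

Critical points: x = -sqrt(5)/2 - 1 ≈ -2.1180 (local maximum); x = -1 + sqrt(5)/2 ≈ 0.1180 (local minimum)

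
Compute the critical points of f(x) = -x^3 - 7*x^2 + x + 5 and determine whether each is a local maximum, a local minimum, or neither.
f'(x) = -3*x^2 - 14*x + 1

Solve f'(x) = 0:
  3*x^2 + 14*x - 1 = 0 has no rational roots; quadratic formula: x = (-14 ± √208)/6.
  ⇒ x = -2*sqrt(13)/3 - 7/3 ≈ -4.7370, -7/3 + 2*sqrt(13)/3 ≈ 0.0704

f''(x) = -6*x - 14
Second-derivative test at each critical point:
  f''(-4.7370) = 14.4222 > 0 → local minimum
  f''(0.0704) = -14.4222 < 0 → local maximum

Critical points: x = -2*sqrt(13)/3 - 7/3 ≈ -4.7370 (local minimum); x = -7/3 + 2*sqrt(13)/3 ≈ 0.0704 (local maximum)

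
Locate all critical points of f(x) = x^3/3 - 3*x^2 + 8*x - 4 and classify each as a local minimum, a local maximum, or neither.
f'(x) = x^2 - 6*x + 8

Solve f'(x) = 0:
  Factor: x^2 - 6*x + 8 = (x - 4)*(x - 2) = 0.
  ⇒ x = 2, 4

f''(x) = 2*x - 6
Second-derivative test at each critical point:
  f''(2) = -2 < 0 → local maximum
  f''(4) = 2 > 0 → local minimum

Critical points: x = 2 (local maximum); x = 4 (local minimum)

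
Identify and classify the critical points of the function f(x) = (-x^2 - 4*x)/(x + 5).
f'(x) = (-x^2 - 10*x - 20)/(x^2 + 10*x + 25)

Solve f'(x) = 0:
  f'(x) = -(x^2 + 10*x + 20)/(x + 5)^2; the denominator is positive wherever f is defined, so f'(x) = 0 ⇔ -x^2 - 10*x - 20 = 0.
  x^2 + 10*x + 20 = 0 has no rational roots; quadratic formula: x = (-10 ± √20)/2.
  ⇒ x = -5 - sqrt(5) ≈ -7.2361, -5 + sqrt(5) ≈ -2.7639

f''(x) = -10/(x^3 + 15*x^2 + 75*x + 125)
Second-derivative test at each critical point:
  f''(-7.2361) = 0.8944 > 0 → local minimum
  f''(-2.7639) = -0.8944 < 0 → local maximum

Critical points: x = -5 - sqrt(5) ≈ -7.2361 (local minimum); x = -5 + sqrt(5) ≈ -2.7639 (local maximum)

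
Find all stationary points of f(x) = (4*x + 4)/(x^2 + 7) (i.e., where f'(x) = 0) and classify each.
f'(x) = 4*(x^2 - 2*x*(x + 1) + 7)/(x^2 + 7)^2

Solve f'(x) = 0:
  f'(x) = -4*(x^2 + 2*x - 7)/(x^2 + 7)^2; the denominator is positive wherever f is defined, so f'(x) = 0 ⇔ -4*x^2 - 8*x + 28 = 0.
  Factor: -4*x^2 - 8*x + 28 = -4*(x^2 + 2*x - 7); x^2 + 2*x - 7 = 0 has no rational roots; quadratic formula: x = (-2 ± √32)/2.
  ⇒ x = -2*sqrt(2) - 1 ≈ -3.8284, -1 + 2*sqrt(2) ≈ 1.8284

f''(x) = 8*(4*x^2*(x + 1) - (3*x + 1)*(x^2 + 7))/(x^2 + 7)^3
Second-derivative test at each critical point:
  f''(-3.8284) = 0.0482 > 0 → local minimum
  f''(1.8284) = -0.2115 < 0 → local maximum

Critical points: x = -2*sqrt(2) - 1 ≈ -3.8284 (local minimum); x = -1 + 2*sqrt(2) ≈ 1.8284 (local maximum)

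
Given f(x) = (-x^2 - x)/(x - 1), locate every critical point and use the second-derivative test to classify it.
f'(x) = (-x^2 + 2*x + 1)/(x^2 - 2*x + 1)

Solve f'(x) = 0:
  f'(x) = -(x^2 - 2*x - 1)/(x - 1)^2; the denominator is positive wherever f is defined, so f'(x) = 0 ⇔ -x^2 + 2*x + 1 = 0.
  x^2 - 2*x - 1 = 0 has no rational roots; quadratic formula: x = (2 ± √8)/2.
  ⇒ x = 1 - sqrt(2) ≈ -0.4142, 1 + sqrt(2) ≈ 2.4142

f''(x) = -4/(x^3 - 3*x^2 + 3*x - 1)
Second-derivative test at each critical point:
  f''(-0.4142) = 1.4142 > 0 → local minimum
  f''(2.4142) = -1.4142 < 0 → local maximum

Critical points: x = 1 - sqrt(2) ≈ -0.4142 (local minimum); x = 1 + sqrt(2) ≈ 2.4142 (local maximum)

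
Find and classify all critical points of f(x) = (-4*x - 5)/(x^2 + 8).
f'(x) = 2*(2*x^2 + 5*x - 16)/(x^4 + 16*x^2 + 64)

Solve f'(x) = 0:
  f'(x) = 2*(2*x^2 + 5*x - 16)/(x^2 + 8)^2; the denominator is positive wherever f is defined, so f'(x) = 0 ⇔ 4*x^2 + 10*x - 32 = 0.
  Factor: 4*x^2 + 10*x - 32 = 2*(2*x^2 + 5*x - 16); 2*x^2 + 5*x - 16 = 0 has no rational roots; quadratic formula: x = (-5 ± √153)/4.
  ⇒ x = -3*sqrt(17)/4 - 5/4 ≈ -4.3423, -5/4 + 3*sqrt(17)/4 ≈ 1.8423

f''(x) = 2*(-4*x^2*(4*x + 5) + (12*x + 5)*(x^2 + 8))/(x^2 + 8)^3
Second-derivative test at each critical point:
  f''(-4.3423) = -0.0343 < 0 → local maximum
  f''(1.8423) = 0.1906 > 0 → local minimum

Critical points: x = -3*sqrt(17)/4 - 5/4 ≈ -4.3423 (local maximum); x = -5/4 + 3*sqrt(17)/4 ≈ 1.8423 (local minimum)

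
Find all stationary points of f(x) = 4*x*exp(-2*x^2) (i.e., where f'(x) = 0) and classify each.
f'(x) = 4*(1 - 4*x^2)*exp(-2*x^2)

Solve f'(x) = 0:
  f'(x) = (4 - 16*x^2)·exp(-2*x^2) and exp(-2*x^2) > 0 for every x, so f'(x) = 0 ⇔ 4 - 16*x^2 = 0.
  Factor: 4 - 16*x^2 = -4*(2*x - 1)*(2*x + 1) = 0.
  ⇒ x = -1/2, 1/2

f''(x) = (64*x^3 - 48*x)*exp(-2*x^2)
Second-derivative test at each critical point:
  f''(-1/2) = 9.7045 > 0 → local minimum
  f''(1/2) = -9.7045 < 0 → local maximum

Critical points: x = -1/2 (local minimum); x = 1/2 (local maximum)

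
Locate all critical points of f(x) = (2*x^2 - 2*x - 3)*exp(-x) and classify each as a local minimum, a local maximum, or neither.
f'(x) = (-2*x^2 + 6*x + 1)*exp(-x)

Solve f'(x) = 0:
  f'(x) = (-2*x^2 + 6*x + 1)·exp(-x) and exp(-x) > 0 for every x, so f'(x) = 0 ⇔ -2*x^2 + 6*x + 1 = 0.
  2*x^2 - 6*x - 1 = 0 has no rational roots; quadratic formula: x = (6 ± √44)/4.
  ⇒ x = 3/2 - sqrt(11)/2 ≈ -0.1583, 3/2 + sqrt(11)/2 ≈ 3.1583

f''(x) = (2*x^2 - 10*x + 5)*exp(-x)
Second-derivative test at each critical point:
  f''(-0.1583) = 7.7711 > 0 → local minimum
  f''(3.1583) = -0.2819 < 0 → local maximum

Critical points: x = 3/2 - sqrt(11)/2 ≈ -0.1583 (local minimum); x = 3/2 + sqrt(11)/2 ≈ 3.1583 (local maximum)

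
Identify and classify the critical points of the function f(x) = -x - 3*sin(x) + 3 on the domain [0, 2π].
f'(x) = -3*cos(x) - 1

Solve f'(x) = 0 on [0, 2π]:
  f'(x) = 0 ⇔ cos(x) = -1/3, i.e. x = ±arccos(-1/3) + 2nπ; keep the solutions lying in [0, 2π].
  ⇒ x = acos(-1/3) ≈ 1.9106, -acos(-1/3) + 2*pi ≈ 4.3726

f''(x) = 3*sin(x)
Second-derivative test at each critical point:
  f''(1.9106) = 2.8284 > 0 → local minimum
  f''(4.3726) = -2.8284 < 0 → local maximum

Critical points: x = acos(-1/3) ≈ 1.9106 (local minimum); x = -acos(-1/3) + 2*pi ≈ 4.3726 (local maximum)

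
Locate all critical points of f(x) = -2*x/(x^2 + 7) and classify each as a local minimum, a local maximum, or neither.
f'(x) = 2*(x^2 - 7)/(x^2 + 7)^2

Solve f'(x) = 0:
  f'(x) = 2*(x^2 - 7)/(x^2 + 7)^2; the denominator is positive wherever f is defined, so f'(x) = 0 ⇔ 2*x^2 - 14 = 0.
  Factor: 2*x^2 - 14 = 2*(x^2 - 7); x^2 - 7 = 0 has no rational roots; quadratic formula: x = (0 ± √28)/2.
  ⇒ x = -sqrt(7) ≈ -2.6458, sqrt(7) ≈ 2.6458

f''(x) = 4*x*(21 - x^2)/(x^2 + 7)^3
Second-derivative test at each critical point:
  f''(-2.6458) = -0.0540 < 0 → local maximum
  f''(2.6458) = 0.0540 > 0 → local minimum

Critical points: x = -sqrt(7) ≈ -2.6458 (local maximum); x = sqrt(7) ≈ 2.6458 (local minimum)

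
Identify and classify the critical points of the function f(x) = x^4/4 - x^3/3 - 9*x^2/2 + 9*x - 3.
f'(x) = x^3 - x^2 - 9*x + 9

Solve f'(x) = 0:
  Factor: x^3 - x^2 - 9*x + 9 = (x - 3)*(x - 1)*(x + 3) = 0.
  ⇒ x = -3, 1, 3

f''(x) = 3*x^2 - 2*x - 9
Second-derivative test at each critical point:
  f''(-3) = 24 > 0 → local minimum
  f''(1) = -8 < 0 → local maximum
  f''(3) = 12 > 0 → local minimum

Critical points: x = -3 (local minimum); x = 1 (local maximum); x = 3 (local minimum)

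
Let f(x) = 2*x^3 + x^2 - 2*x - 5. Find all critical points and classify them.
f'(x) = 6*x^2 + 2*x - 2

Solve f'(x) = 0:
  Factor: 6*x^2 + 2*x - 2 = 2*(3*x^2 + x - 1); 3*x^2 + x - 1 = 0 has no rational roots; quadratic formula: x = (-1 ± √13)/6.
  ⇒ x = -sqrt(13)/6 - 1/6 ≈ -0.7676, -1/6 + sqrt(13)/6 ≈ 0.4343

f''(x) = 12*x + 2
Second-derivative test at each critical point:
  f''(-0.7676) = -7.2111 < 0 → local maximum
  f''(0.4343) = 7.2111 > 0 → local minimum

Critical points: x = -sqrt(13)/6 - 1/6 ≈ -0.7676 (local maximum); x = -1/6 + sqrt(13)/6 ≈ 0.4343 (local minimum)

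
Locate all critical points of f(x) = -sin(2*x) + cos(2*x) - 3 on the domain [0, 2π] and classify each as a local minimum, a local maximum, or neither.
f'(x) = -2*sqrt(2)*sin(2*x + pi/4)

Solve f'(x) = 0 on [0, 2π]:
  f'(x) = 0 ⇔ -cos(2*x) = sin(2*x) ⇔ tan(2*x) = -1, i.e. 2*x = arctan(-1) + nπ; keep the solutions lying in [0, 2π].
  ⇒ x = 3*pi/8 ≈ 1.1781, 7*pi/8 ≈ 2.7489, 11*pi/8 ≈ 4.3197, 15*pi/8 ≈ 5.8905

f''(x) = -4*sqrt(2)*cos(2*x + pi/4)
Second-derivative test at each critical point:
  f''(1.1781) = 5.6569 > 0 → local minimum
  f''(2.7489) = -5.6569 < 0 → local maximum
  f''(4.3197) = 5.6569 > 0 → local minimum
  f''(5.8905) = -5.6569 < 0 → local maximum

Critical points: x = 3*pi/8 ≈ 1.1781 (local minimum); x = 7*pi/8 ≈ 2.7489 (local maximum); x = 11*pi/8 ≈ 4.3197 (local minimum); x = 15*pi/8 ≈ 5.8905 (local maximum)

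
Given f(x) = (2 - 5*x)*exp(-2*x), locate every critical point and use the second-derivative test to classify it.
f'(x) = (10*x - 9)*exp(-2*x)

Solve f'(x) = 0:
  f'(x) = (10*x - 9)·exp(-2*x) and exp(-2*x) > 0 for every x, so f'(x) = 0 ⇔ 10*x - 9 = 0.
  10*x - 9 = 0.
  ⇒ x = 9/10

f''(x) = 4*(7 - 5*x)*exp(-2*x)
Second-derivative test at each critical point:
  f''(9/10) = 1.6530 > 0 → local minimum

Critical points: x = 9/10 (local minimum)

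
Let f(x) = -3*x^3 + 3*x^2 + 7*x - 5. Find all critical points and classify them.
f'(x) = -9*x^2 + 6*x + 7

Solve f'(x) = 0:
  9*x^2 - 6*x - 7 = 0 has no rational roots; quadratic formula: x = (6 ± √288)/18.
  ⇒ x = 1/3 - 2*sqrt(2)/3 ≈ -0.6095, 1/3 + 2*sqrt(2)/3 ≈ 1.2761

f''(x) = 6 - 18*x
Second-derivative test at each critical point:
  f''(-0.6095) = 16.9706 > 0 → local minimum
  f''(1.2761) = -16.9706 < 0 → local maximum

Critical points: x = 1/3 - 2*sqrt(2)/3 ≈ -0.6095 (local minimum); x = 1/3 + 2*sqrt(2)/3 ≈ 1.2761 (local maximum)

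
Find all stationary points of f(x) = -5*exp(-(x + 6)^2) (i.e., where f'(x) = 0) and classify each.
f'(x) = 10*(x + 6)*exp(-(x + 6)^2)

Solve f'(x) = 0:
  f'(x) = (10*x + 60)·exp(-(x + 6)^2) and exp(-(x + 6)^2) > 0 for every x, so f'(x) = 0 ⇔ 10*x + 60 = 0.
  Factor: 10*x + 60 = 10*(x + 6) = 0.
  ⇒ x = -6

f''(x) = 10*(1 - 2*(x + 6)^2)*exp(-(x + 6)^2)
Second-derivative test at each critical point:
  f''(-6) = 10 > 0 → local minimum

Critical points: x = -6 (local minimum)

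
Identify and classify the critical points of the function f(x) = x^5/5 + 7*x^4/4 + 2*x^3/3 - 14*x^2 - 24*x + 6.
f'(x) = x^4 + 7*x^3 + 2*x^2 - 28*x - 24

Solve f'(x) = 0:
  Factor: x^4 + 7*x^3 + 2*x^2 - 28*x - 24 = (x - 2)*(x + 1)*(x + 2)*(x + 6) = 0.
  ⇒ x = -6, -2, -1, 2

f''(x) = 4*x^3 + 21*x^2 + 4*x - 28
Second-derivative test at each critical point:
  f''(-6) = -160 < 0 → local maximum
  f''(-2) = 16 > 0 → local minimum
  f''(-1) = -15 < 0 → local maximum
  f''(2) = 96 > 0 → local minimum

Critical points: x = -6 (local maximum); x = -2 (local minimum); x = -1 (local maximum); x = 2 (local minimum)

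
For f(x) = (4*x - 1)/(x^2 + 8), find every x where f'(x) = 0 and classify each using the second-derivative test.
f'(x) = 2*(-2*x^2 + x + 16)/(x^4 + 16*x^2 + 64)

Solve f'(x) = 0:
  f'(x) = -2*(2*x^2 - x - 16)/(x^2 + 8)^2; the denominator is positive wherever f is defined, so f'(x) = 0 ⇔ -4*x^2 + 2*x + 32 = 0.
  Factor: -4*x^2 + 2*x + 32 = -2*(2*x^2 - x - 16); 2*x^2 - x - 16 = 0 has no rational roots; quadratic formula: x = (1 ± √129)/4.
  ⇒ x = 1/4 - sqrt(129)/4 ≈ -2.5895, 1/4 + sqrt(129)/4 ≈ 3.0895

f''(x) = 2*(4*x^2*(4*x - 1) + (1 - 12*x)*(x^2 + 8))/(x^2 + 8)^3
Second-derivative test at each critical point:
  f''(-2.5895) = 0.1050 > 0 → local minimum
  f''(3.0895) = -0.0738 < 0 → local maximum

Critical points: x = 1/4 - sqrt(129)/4 ≈ -2.5895 (local minimum); x = 1/4 + sqrt(129)/4 ≈ 3.0895 (local maximum)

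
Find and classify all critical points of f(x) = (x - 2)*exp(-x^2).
f'(x) = (-2*x*(x - 2) + 1)*exp(-x^2)

Solve f'(x) = 0:
  f'(x) = (-2*x^2 + 4*x + 1)·exp(-x^2) and exp(-x^2) > 0 for every x, so f'(x) = 0 ⇔ -2*x^2 + 4*x + 1 = 0.
  2*x^2 - 4*x - 1 = 0 has no rational roots; quadratic formula: x = (4 ± √24)/4.
  ⇒ x = 1 - sqrt(6)/2 ≈ -0.2247, 1 + sqrt(6)/2 ≈ 2.2247

f''(x) = 2*(2*x^2*(x - 2) - 3*x + 2)*exp(-x^2)
Second-derivative test at each critical point:
  f''(-0.2247) = 4.6577 > 0 → local minimum
  f''(2.2247) = -0.0347 < 0 → local maximum

Critical points: x = 1 - sqrt(6)/2 ≈ -0.2247 (local minimum); x = 1 + sqrt(6)/2 ≈ 2.2247 (local maximum)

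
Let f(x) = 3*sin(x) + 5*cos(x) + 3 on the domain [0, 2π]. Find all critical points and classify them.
f'(x) = -5*sin(x) + 3*cos(x)

Solve f'(x) = 0 on [0, 2π]:
  f'(x) = 0 ⇔ 3*cos(x) = 5*sin(x) ⇔ tan(x) = 3/5, i.e. x = arctan(3/5) + nπ; keep the solutions lying in [0, 2π].
  ⇒ x = atan(3/5) ≈ 0.5404, atan(3/5) + pi ≈ 3.6820

f''(x) = -3*sin(x) - 5*cos(x)
Second-derivative test at each critical point:
  f''(0.5404) = -5.8310 < 0 → local maximum
  f''(3.6820) = 5.8310 > 0 → local minimum

Critical points: x = atan(3/5) ≈ 0.5404 (local maximum); x = atan(3/5) + pi ≈ 3.6820 (local minimum)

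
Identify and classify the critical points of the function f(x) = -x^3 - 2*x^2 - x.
f'(x) = -3*x^2 - 4*x - 1

Solve f'(x) = 0:
  Factor: -3*x^2 - 4*x - 1 = -(x + 1)*(3*x + 1) = 0.
  ⇒ x = -1, -1/3

f''(x) = -6*x - 4
Second-derivative test at each critical point:
  f''(-1) = 2 > 0 → local minimum
  f''(-1/3) = -2 < 0 → local maximum

Critical points: x = -1 (local minimum); x = -1/3 (local maximum)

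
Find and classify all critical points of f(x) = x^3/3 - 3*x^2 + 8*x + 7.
f'(x) = x^2 - 6*x + 8

Solve f'(x) = 0:
  Factor: x^2 - 6*x + 8 = (x - 4)*(x - 2) = 0.
  ⇒ x = 2, 4

f''(x) = 2*x - 6
Second-derivative test at each critical point:
  f''(2) = -2 < 0 → local maximum
  f''(4) = 2 > 0 → local minimum

Critical points: x = 2 (local maximum); x = 4 (local minimum)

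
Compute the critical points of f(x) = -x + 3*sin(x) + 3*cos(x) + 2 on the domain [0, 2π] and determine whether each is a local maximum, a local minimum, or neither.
f'(x) = 3*sqrt(2)*cos(x + pi/4) - 1

Solve f'(x) = 0 on [0, 2π]:
  f'(x) = 0 ⇔ -3*sin(x) + 3*cos(x) = 1. Write the left side as R·cos(x + φ) with R = √(3² + 3²) = 3*sqrt(2), cos φ = sqrt(2)/2, sin φ = sqrt(2)/2; then cos(x + φ) = sqrt(2)/6. Solve for x and keep the solutions lying in [0, 2π].
  ⇒ x = atan((-1 + sqrt(17))/(1 + sqrt(17))) ≈ 0.5475, atan((-sqrt(17) - 1)/(1 - sqrt(17))) + pi ≈ 4.1649

f''(x) = -3*sqrt(2)*sin(x + pi/4)
Second-derivative test at each critical point:
  f''(0.5475) = -4.1231 < 0 → local maximum
  f''(4.1649) = 4.1231 > 0 → local minimum

Critical points: x = atan((-1 + sqrt(17))/(1 + sqrt(17))) ≈ 0.5475 (local maximum); x = atan((-sqrt(17) - 1)/(1 - sqrt(17))) + pi ≈ 4.1649 (local minimum)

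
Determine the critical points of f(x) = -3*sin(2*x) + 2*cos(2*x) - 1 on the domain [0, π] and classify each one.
f'(x) = -4*sin(2*x) - 6*cos(2*x)

Solve f'(x) = 0 on [0, π]:
  f'(x) = 0 ⇔ -3*cos(2*x) = 2*sin(2*x) ⇔ tan(2*x) = -3/2, i.e. 2*x = arctan(-3/2) + nπ; keep the solutions lying in [0, π].
  ⇒ x = -atan(3/2)/2 + pi/2 ≈ 1.0794, pi - atan(3/2)/2 ≈ 2.6502

f''(x) = 12*sin(2*x) - 8*cos(2*x)
Second-derivative test at each critical point:
  f''(1.0794) = 14.4222 > 0 → local minimum
  f''(2.6502) = -14.4222 < 0 → local maximum

Critical points: x = -atan(3/2)/2 + pi/2 ≈ 1.0794 (local minimum); x = pi - atan(3/2)/2 ≈ 2.6502 (local maximum)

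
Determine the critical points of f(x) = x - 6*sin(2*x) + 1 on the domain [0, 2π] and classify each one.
f'(x) = 1 - 12*cos(2*x)

Solve f'(x) = 0 on [0, 2π]:
  f'(x) = 0 ⇔ cos(2*x) = 1/12, i.e. 2*x = ±arccos(1/12) + 2nπ; keep the solutions lying in [0, 2π].
  ⇒ x = acos(1/12)/2 ≈ 0.7437, pi - acos(1/12)/2 ≈ 2.3979, acos(1/12)/2 + pi ≈ 3.8853, -acos(1/12)/2 + 2*pi ≈ 5.5395

f''(x) = 24*sin(2*x)
Second-derivative test at each critical point:
  f''(0.7437) = 23.9165 > 0 → local minimum
  f''(2.3979) = -23.9165 < 0 → local maximum
  f''(3.8853) = 23.9165 > 0 → local minimum
  f''(5.5395) = -23.9165 < 0 → local maximum

Critical points: x = acos(1/12)/2 ≈ 0.7437 (local minimum); x = pi - acos(1/12)/2 ≈ 2.3979 (local maximum); x = acos(1/12)/2 + pi ≈ 3.8853 (local minimum); x = -acos(1/12)/2 + 2*pi ≈ 5.5395 (local maximum)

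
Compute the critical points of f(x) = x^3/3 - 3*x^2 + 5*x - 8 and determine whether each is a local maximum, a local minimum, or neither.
f'(x) = x^2 - 6*x + 5

Solve f'(x) = 0:
  Factor: x^2 - 6*x + 5 = (x - 5)*(x - 1) = 0.
  ⇒ x = 1, 5

f''(x) = 2*x - 6
Second-derivative test at each critical point:
  f''(1) = -4 < 0 → local maximum
  f''(5) = 4 > 0 → local minimum

Critical points: x = 1 (local maximum); x = 5 (local minimum)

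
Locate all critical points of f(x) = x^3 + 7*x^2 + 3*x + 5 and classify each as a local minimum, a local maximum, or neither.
f'(x) = 3*x^2 + 14*x + 3

Solve f'(x) = 0:
  3*x^2 + 14*x + 3 = 0 has no rational roots; quadratic formula: x = (-14 ± √160)/6.
  ⇒ x = -7/3 - 2*sqrt(10)/3 ≈ -4.4415, -7/3 + 2*sqrt(10)/3 ≈ -0.2251

f''(x) = 6*x + 14
Second-derivative test at each critical point:
  f''(-4.4415) = -12.6491 < 0 → local maximum
  f''(-0.2251) = 12.6491 > 0 → local minimum

Critical points: x = -7/3 - 2*sqrt(10)/3 ≈ -4.4415 (local maximum); x = -7/3 + 2*sqrt(10)/3 ≈ -0.2251 (local minimum)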